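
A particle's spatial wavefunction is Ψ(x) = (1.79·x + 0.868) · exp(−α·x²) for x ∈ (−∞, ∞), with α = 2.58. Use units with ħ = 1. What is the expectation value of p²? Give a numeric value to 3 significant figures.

p² Ψ = −ħ² d²Ψ/dx²; ⟨p²⟩ = −ħ² ∫ Ψ*·Ψ'' dx / ∫|Ψ|² dx.
Expand each integrand as polynomial × e^(−2αx²) and use ∫x^(2j)·e^(−2αx²) dx = (2j−1)!!/(4α)^j · √(π/(2α)), odd powers → 0; here √(π/(2α)) = 0.78028. Differentiate with the product rule, d/dx e^(−αx²) = −2αx·e^(−αx²).
State is unnormalized: ∫|Ψ|² dx = 0.83014, and ∫Ψ*·(−ħ² Ψ'') dx = 3.3918, so ⟨p²⟩ = 3.3918 / 0.83014.
⟨p²⟩ = 4.0858.

4.09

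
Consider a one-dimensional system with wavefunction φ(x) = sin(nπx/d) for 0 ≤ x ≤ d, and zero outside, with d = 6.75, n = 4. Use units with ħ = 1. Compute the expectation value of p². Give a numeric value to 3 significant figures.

3.47

p² φ = −ħ² d²φ/dx²; ⟨p²⟩ = −ħ² ∫ φ*·φ'' dx / ∫|φ|² dx.
d/dx sin(nπx/d) = (nπ/d)·cos(nπx/d) and d²/dx² sin(nπx/d) = −(nπ/d)²·sin(nπx/d); on 0 ≤ x ≤ d, ∫sin²(nπx/d) dx = d/2 and ∫sin(nπx/d)·cos(nπx/d) dx = 0.
State is unnormalized: ∫|φ|² dx = 3.3750, and ∫φ*·(−ħ² φ'') dx = 11.697, so ⟨p²⟩ = 11.697 / 3.3750.
⟨p²⟩ = 3.4659.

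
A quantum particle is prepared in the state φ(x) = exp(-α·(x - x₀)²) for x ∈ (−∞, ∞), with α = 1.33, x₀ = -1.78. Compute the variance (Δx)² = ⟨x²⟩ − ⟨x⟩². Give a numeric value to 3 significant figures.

0.188

Compute ⟨x⟩ and ⟨x²⟩ separately, then (Δx)² = ⟨x²⟩ − ⟨x⟩².
Gaussian moments (u = x − x₀): ∫u^(2j)·e^(−2αu²) du = (2j−1)!!/(4α)^j · √(π/(2α)), odd powers integrate to 0; here √(π/(2α)) = 1.0868.
Normalization: ∫|φ|² dx = 1.0868.
⟨x⟩ = -1.7800 and ⟨x²⟩ = 3.3564.
(Δx)² = 3.3564 − (-1.7800)² = 0.18797.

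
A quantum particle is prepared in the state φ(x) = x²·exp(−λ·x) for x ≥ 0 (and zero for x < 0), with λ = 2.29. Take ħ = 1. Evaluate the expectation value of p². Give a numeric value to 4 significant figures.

1.748

p² φ = −ħ² d²φ/dx²; ⟨p²⟩ = −ħ² ∫ φ*·φ'' dx / ∫|φ|² dx.
Differentiate x²·exp(−λ·x) with the product rule; every integrand then reduces to terms xʲ·e^(−2λx) on [0, ∞), with ∫₀^∞ xʲ·e^(−2λx) dx = j!/(2λ)^(j+1).
State is unnormalized: ∫|φ|² dx = 0.011909, and ∫φ*·(−ħ² φ'') dx = 0.020818, so ⟨p²⟩ = 0.020818 / 0.011909.
⟨p²⟩ = 1.7480.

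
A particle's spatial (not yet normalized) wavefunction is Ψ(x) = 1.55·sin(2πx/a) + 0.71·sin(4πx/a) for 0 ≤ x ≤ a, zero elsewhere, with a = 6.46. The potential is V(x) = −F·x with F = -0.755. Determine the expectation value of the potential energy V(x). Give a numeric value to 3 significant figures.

2.44

⟨V⟩ = ∫ V(x)·|Ψ|² dx / ∫|Ψ|² dx.
On 0 ≤ x ≤ a (j ≠ l): ∫sin²(jπx/a) dx = a/2, ∫sin(jπx/a)·sin(lπx/a) dx = 0; diagonal moments ∫x·sin²(jπx/a) dx = a²/4, ∫x²·sin²(jπx/a) dx = a³·(1/6 − 1/(4j²π²)); cross terms ∫x·sin(jπx/a)·sin(lπx/a) dx = 0 for j + l even and −4jla²/(π²(j² − l²)²) for j + l odd, ∫x²·sin(jπx/a)·sin(lπx/a) dx = (−1)^(j+l)·4jla³/(π²(j² − l²)²); higher powers the same way via product-to-sum and parts.
State is unnormalized: ∫|Ψ|² dx = 9.3883, and ∫Ψ*·V(x)·Ψ dx = 22.895, so ⟨V⟩ = 22.895 / 9.3883.
⟨V⟩ = 2.4387.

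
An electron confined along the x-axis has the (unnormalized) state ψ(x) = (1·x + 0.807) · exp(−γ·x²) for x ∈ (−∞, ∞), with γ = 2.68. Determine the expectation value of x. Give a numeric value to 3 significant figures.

⟨x⟩ = ∫ x·|ψ|² dx / ∫|ψ|² dx (integrals over the domain).
Expand each integrand as polynomial × e^(−2γx²) and use ∫x^(2j)·e^(−2γx²) dx = (2j−1)!!/(4γ)^j · √(π/(2γ)), odd powers → 0; here √(π/(2γ)) = 0.76558.
State is unnormalized: ∫|ψ|² dx = 0.57000, and ∫ψ*·x·ψ dx = 0.11527, so ⟨x⟩ = 0.11527 / 0.57000.
⟨x⟩ = 0.20222.

0.202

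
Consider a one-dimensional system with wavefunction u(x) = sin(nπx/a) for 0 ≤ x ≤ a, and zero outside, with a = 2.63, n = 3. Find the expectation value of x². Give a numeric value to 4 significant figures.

2.267

⟨x²⟩ = ∫ x²·|u|² dx / ∫|u|² dx (integrals over the domain).
With sin²θ = (1 − cos2θ)/2 on 0 ≤ x ≤ a: ∫sin²(nπx/a) dx = a/2, ∫x·sin²(nπx/a) dx = a²/4, ∫x²·sin²(nπx/a) dx = a³·(1/6 − 1/(4n²π²)); higher powers xᵏ the same way, integrating xᵏ·cos(2nπx/a) by parts.
State is unnormalized: ∫|u|² dx = 1.3150, and ∫u*·x²·u dx = 2.9807, so ⟨x²⟩ = 2.9807 / 1.3150.
⟨x²⟩ = 2.2667.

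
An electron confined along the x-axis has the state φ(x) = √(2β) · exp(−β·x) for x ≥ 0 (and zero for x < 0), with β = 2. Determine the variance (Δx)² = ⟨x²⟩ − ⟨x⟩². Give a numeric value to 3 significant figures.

Compute ⟨x⟩ and ⟨x²⟩ separately, then (Δx)² = ⟨x²⟩ − ⟨x⟩².
Every integrand reduces to terms xʲ·e^(−2βx) on [0, ∞); use ∫₀^∞ xʲ·e^(−2βx) dx = j!/(2β)^(j+1).
⟨x⟩ = 0.25000 and ⟨x²⟩ = 0.12500.
(Δx)² = 0.12500 − (0.25000)² = 0.062500.

0.0625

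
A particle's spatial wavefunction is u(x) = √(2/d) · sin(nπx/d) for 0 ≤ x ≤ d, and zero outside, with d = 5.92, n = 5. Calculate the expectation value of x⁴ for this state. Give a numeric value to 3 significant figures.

⟨x⁴⟩ = ∫ x⁴·|u|² dx (integrals over the domain).
With sin²θ = (1 − cos2θ)/2 on 0 ≤ x ≤ d: ∫sin²(nπx/d) dx = d/2, ∫x·sin²(nπx/d) dx = d²/4, ∫x²·sin²(nπx/d) dx = d³·(1/6 − 1/(4n²π²)); higher powers xᵏ the same way, integrating xᵏ·cos(2nπx/d) by parts.
⟨x⁴⟩ = 240.70.

241.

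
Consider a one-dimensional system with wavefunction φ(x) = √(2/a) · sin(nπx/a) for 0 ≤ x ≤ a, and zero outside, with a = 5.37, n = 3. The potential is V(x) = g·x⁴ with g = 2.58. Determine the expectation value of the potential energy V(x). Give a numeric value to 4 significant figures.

405.3

⟨V⟩ = ∫ V(x)·|φ|² dx.
With sin²θ = (1 − cos2θ)/2 on 0 ≤ x ≤ a: ∫sin²(nπx/a) dx = a/2, ∫x·sin²(nπx/a) dx = a²/4, ∫x²·sin²(nπx/a) dx = a³·(1/6 − 1/(4n²π²)); higher powers xᵏ the same way, integrating xᵏ·cos(2nπx/a) by parts.
⟨V⟩ = 405.34.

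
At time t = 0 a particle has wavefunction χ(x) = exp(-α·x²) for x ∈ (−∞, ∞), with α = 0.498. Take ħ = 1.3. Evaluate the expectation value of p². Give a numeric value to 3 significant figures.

p² χ = −ħ² d²χ/dx²; ⟨p²⟩ = −ħ² ∫ χ*·χ'' dx / ∫|χ|² dx.
Gaussian moments: ∫x^(2j)·e^(−2αx²) dx = (2j−1)!!/(4α)^j · √(π/(2α)), odd powers integrate to 0; here √(π/(2α)) = 1.7760. Derivatives: d/dx e^(−αx²) = −2αx·e^(−αx²), d²/dx² e^(−αx²) = (4α²x² − 2α)·e^(−αx²).
State is unnormalized: ∫|χ|² dx = 1.7760, and ∫χ*·(−ħ² χ'') dx = 1.4947, so ⟨p²⟩ = 1.4947 / 1.7760.
⟨p²⟩ = 0.84162.

0.842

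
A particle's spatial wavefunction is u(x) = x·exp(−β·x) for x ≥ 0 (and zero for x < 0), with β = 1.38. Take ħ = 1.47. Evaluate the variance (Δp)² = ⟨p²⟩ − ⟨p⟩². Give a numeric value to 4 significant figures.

4.115

Compute ⟨p⟩ and ⟨p²⟩ separately; (Δp)² = ⟨p²⟩ − ⟨p⟩².
Differentiate x·exp(−β·x) with the product rule; every integrand then reduces to terms xʲ·e^(−2βx) on [0, ∞), with ∫₀^∞ xʲ·e^(−2βx) dx = j!/(2β)^(j+1).
Normalization: ∫|u|² dx = 0.095127.
⟨p⟩ = 0.0000 and ⟨p²⟩ = 4.1152.
(Δp)² = 4.1152 − (0.0000)² = 4.1152.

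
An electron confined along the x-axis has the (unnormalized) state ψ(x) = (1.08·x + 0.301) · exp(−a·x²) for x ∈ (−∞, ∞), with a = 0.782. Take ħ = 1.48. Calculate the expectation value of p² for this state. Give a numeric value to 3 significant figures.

4.47

p² ψ = −ħ² d²ψ/dx²; ⟨p²⟩ = −ħ² ∫ ψ*·ψ'' dx / ∫|ψ|² dx.
Expand each integrand as polynomial × e^(−2ax²) and use ∫x^(2j)·e^(−2ax²) dx = (2j−1)!!/(4a)^j · √(π/(2a)), odd powers → 0; here √(π/(2a)) = 1.4173. Differentiate with the product rule, d/dx e^(−ax²) = −2ax·e^(−ax²).
State is unnormalized: ∫|ψ|² dx = 0.65690, and ∫ψ*·(−ħ² ψ'') dx = 2.9357, so ⟨p²⟩ = 2.9357 / 0.65690.
⟨p²⟩ = 4.4690.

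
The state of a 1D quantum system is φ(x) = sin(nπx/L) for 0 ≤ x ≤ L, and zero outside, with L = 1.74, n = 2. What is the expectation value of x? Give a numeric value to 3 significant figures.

⟨x⟩ = ∫ x·|φ|² dx / ∫|φ|² dx (integrals over the domain).
With sin²θ = (1 − cos2θ)/2 on 0 ≤ x ≤ L: ∫sin²(nπx/L) dx = L/2, ∫x·sin²(nπx/L) dx = L²/4, ∫x²·sin²(nπx/L) dx = L³·(1/6 − 1/(4n²π²)); higher powers xᵏ the same way, integrating xᵏ·cos(2nπx/L) by parts.
State is unnormalized: ∫|φ|² dx = 0.87000, and ∫φ*·x·φ dx = 0.75690, so ⟨x⟩ = 0.75690 / 0.87000.
⟨x⟩ = 0.87000.

0.870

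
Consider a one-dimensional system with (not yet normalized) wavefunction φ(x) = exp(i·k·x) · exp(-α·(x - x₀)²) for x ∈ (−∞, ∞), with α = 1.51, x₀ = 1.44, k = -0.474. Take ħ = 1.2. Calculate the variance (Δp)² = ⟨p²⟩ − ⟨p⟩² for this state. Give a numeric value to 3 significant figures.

2.17

Compute ⟨p⟩ and ⟨p²⟩ separately; (Δp)² = ⟨p²⟩ − ⟨p⟩².
Gaussian moments (u = x − x₀): ∫u^(2j)·e^(−2αu²) du = (2j−1)!!/(4α)^j · √(π/(2α)), odd powers integrate to 0; here √(π/(2α)) = 1.0199. Derivatives: φ′ = (ik − 2αu)·φ, φ″ = ((ik − 2αu)² − 2α)·φ; the odd-in-u pieces drop out.
Normalization: ∫|φ|² dx = 1.0199.
⟨p⟩ = -0.56880 and ⟨p²⟩ = 2.4979.
(Δp)² = 2.4979 − (-0.56880)² = 2.1744.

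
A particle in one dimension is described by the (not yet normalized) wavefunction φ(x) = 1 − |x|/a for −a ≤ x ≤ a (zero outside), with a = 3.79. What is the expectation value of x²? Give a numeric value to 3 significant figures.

⟨x²⟩ = ∫ x²·|φ|² dx / ∫|φ|² dx (integrals over the domain).
φ is even, so ∫ over [−a, a] = 2∫₀ᵃ with φ = 1 − x/a there: ∫₀ᵃ (1 − x/a)² dx = a/3, ∫₀ᵃ x²(1 − x/a)² dx = a³/30, ∫₀ᵃ x⁴(1 − x/a)² dx = a⁵/105.
State is unnormalized: ∫|φ|² dx = 2.5267, and ∫φ*·x²·φ dx = 3.6293, so ⟨x²⟩ = 3.6293 / 2.5267.
⟨x²⟩ = 1.4364.

1.44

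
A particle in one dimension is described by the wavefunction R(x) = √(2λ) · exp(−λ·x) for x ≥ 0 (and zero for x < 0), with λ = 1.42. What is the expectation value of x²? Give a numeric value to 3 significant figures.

⟨x²⟩ = ∫ x²·|R|² dx (integrals over the domain).
Every integrand reduces to terms xʲ·e^(−2λx) on [0, ∞); use ∫₀^∞ xʲ·e^(−2λx) dx = j!/(2λ)^(j+1).
⟨x²⟩ = 0.24797.

0.248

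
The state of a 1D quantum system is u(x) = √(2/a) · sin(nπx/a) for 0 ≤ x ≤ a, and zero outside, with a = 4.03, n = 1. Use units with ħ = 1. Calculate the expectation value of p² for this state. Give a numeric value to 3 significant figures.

p² u = −ħ² d²u/dx²; ⟨p²⟩ = −ħ² ∫ u*·u'' dx.
d/dx sin(nπx/a) = (nπ/a)·cos(nπx/a) and d²/dx² sin(nπx/a) = −(nπ/a)²·sin(nπx/a); on 0 ≤ x ≤ a, ∫sin²(nπx/a) dx = a/2 and ∫sin(nπx/a)·cos(nπx/a) dx = 0.
⟨p²⟩ = 0.60770.

0.608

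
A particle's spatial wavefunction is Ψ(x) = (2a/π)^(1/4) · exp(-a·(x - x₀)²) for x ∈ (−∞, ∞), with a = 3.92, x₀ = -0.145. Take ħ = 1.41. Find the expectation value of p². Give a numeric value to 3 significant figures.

7.79

p² Ψ = −ħ² d²Ψ/dx²; ⟨p²⟩ = −ħ² ∫ Ψ*·Ψ'' dx.
Gaussian moments (u = x − x₀): ∫u^(2j)·e^(−2au²) du = (2j−1)!!/(4a)^j · √(π/(2a)), odd powers integrate to 0; here √(π/(2a)) = 0.63302. Derivatives: d/dx e^(−au²) = −2au·e^(−au²), d²/dx² e^(−au²) = (4a²u² − 2a)·e^(−au²).
⟨p²⟩ = 7.7934.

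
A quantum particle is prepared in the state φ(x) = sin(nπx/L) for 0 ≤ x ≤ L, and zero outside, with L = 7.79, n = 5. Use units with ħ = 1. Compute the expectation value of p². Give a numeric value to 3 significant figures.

p² φ = −ħ² d²φ/dx²; ⟨p²⟩ = −ħ² ∫ φ*·φ'' dx / ∫|φ|² dx.
d/dx sin(nπx/L) = (nπ/L)·cos(nπx/L) and d²/dx² sin(nπx/L) = −(nπ/L)²·sin(nπx/L); on 0 ≤ x ≤ L, ∫sin²(nπx/L) dx = L/2 and ∫sin(nπx/L)·cos(nπx/L) dx = 0.
State is unnormalized: ∫|φ|² dx = 3.8950, and ∫φ*·(−ħ² φ'') dx = 15.837, so ⟨p²⟩ = 15.837 / 3.8950.
⟨p²⟩ = 4.0660.

4.07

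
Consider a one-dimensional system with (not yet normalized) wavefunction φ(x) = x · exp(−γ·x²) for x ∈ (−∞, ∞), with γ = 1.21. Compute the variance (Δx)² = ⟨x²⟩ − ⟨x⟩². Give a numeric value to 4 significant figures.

Compute ⟨x⟩ and ⟨x²⟩ separately, then (Δx)² = ⟨x²⟩ − ⟨x⟩².
Expand each integrand as polynomial × e^(−2γx²) and use ∫x^(2j)·e^(−2γx²) dx = (2j−1)!!/(4γ)^j · √(π/(2γ)), odd powers → 0; here √(π/(2γ)) = 1.1394.
Normalization: ∫|φ|² dx = 0.23541.
⟨x⟩ = 0.0000 and ⟨x²⟩ = 0.61983.
(Δx)² = 0.61983 − (0.0000)² = 0.61983.

0.6198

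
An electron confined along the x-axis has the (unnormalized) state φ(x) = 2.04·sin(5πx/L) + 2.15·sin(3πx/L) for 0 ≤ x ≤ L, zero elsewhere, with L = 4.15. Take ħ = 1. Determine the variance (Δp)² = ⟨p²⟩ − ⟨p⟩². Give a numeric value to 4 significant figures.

Compute ⟨p⟩ and ⟨p²⟩ separately; (Δp)² = ⟨p²⟩ − ⟨p⟩².
d²/dx² sin(jπx/L) = −(jπ/L)²·sin(jπx/L); on 0 ≤ x ≤ L, ∫sin²(jπx/L) dx = L/2 and ∫sin(jπx/L)·sin(lπx/L) dx = 0 for j ≠ l, so only diagonal terms survive in ∫|φ|² and ∫φ·φ″; ∫φ·φ′ dx = [φ²/2] between the walls = 0.
Normalization: ∫|φ|² dx = 18.227.
⟨p⟩ = 0.0000 and ⟨p²⟩ = 9.5015.
(Δp)² = 9.5015 − (0.0000)² = 9.5015.

9.502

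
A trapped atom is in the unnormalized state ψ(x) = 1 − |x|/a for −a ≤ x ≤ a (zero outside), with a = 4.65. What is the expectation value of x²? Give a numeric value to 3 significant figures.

⟨x²⟩ = ∫ x²·|ψ|² dx / ∫|ψ|² dx (integrals over the domain).
ψ is even, so ∫ over [−a, a] = 2∫₀ᵃ with ψ = 1 − x/a there: ∫₀ᵃ (1 − x/a)² dx = a/3, ∫₀ᵃ x²(1 − x/a)² dx = a³/30, ∫₀ᵃ x⁴(1 − x/a)² dx = a⁵/105.
State is unnormalized: ∫|ψ|² dx = 3.1000, and ∫ψ*·x²·ψ dx = 6.7030, so ⟨x²⟩ = 6.7030 / 3.1000.
⟨x²⟩ = 2.1623.

2.16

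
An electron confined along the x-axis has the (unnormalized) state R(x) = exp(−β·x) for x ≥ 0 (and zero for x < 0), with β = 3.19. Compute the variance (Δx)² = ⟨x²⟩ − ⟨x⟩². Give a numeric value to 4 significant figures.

Compute ⟨x⟩ and ⟨x²⟩ separately, then (Δx)² = ⟨x²⟩ − ⟨x⟩².
Every integrand reduces to terms xʲ·e^(−2βx) on [0, ∞); use ∫₀^∞ xʲ·e^(−2βx) dx = j!/(2β)^(j+1).
Normalization: ∫|R|² dx = 0.15674.
⟨x⟩ = 0.15674 and ⟨x²⟩ = 0.049135.
(Δx)² = 0.049135 − (0.15674)² = 0.024567.

0.02457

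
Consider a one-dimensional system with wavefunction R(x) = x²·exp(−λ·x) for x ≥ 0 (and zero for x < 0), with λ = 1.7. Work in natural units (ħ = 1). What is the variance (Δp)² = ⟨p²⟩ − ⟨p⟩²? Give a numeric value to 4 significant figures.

0.9633

Compute ⟨p⟩ and ⟨p²⟩ separately; (Δp)² = ⟨p²⟩ − ⟨p⟩².
Differentiate x²·exp(−λ·x) with the product rule; every integrand then reduces to terms xʲ·e^(−2λx) on [0, ∞), with ∫₀^∞ xʲ·e^(−2λx) dx = j!/(2λ)^(j+1).
Normalization: ∫|R|² dx = 0.052822.
⟨p⟩ = 0.0000 and ⟨p²⟩ = 0.96333.
(Δp)² = 0.96333 − (0.0000)² = 0.96333.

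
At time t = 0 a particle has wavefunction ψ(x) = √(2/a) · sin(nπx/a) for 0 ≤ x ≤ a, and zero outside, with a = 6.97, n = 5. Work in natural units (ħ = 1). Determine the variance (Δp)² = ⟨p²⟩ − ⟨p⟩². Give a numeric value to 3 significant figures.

Compute ⟨p⟩ and ⟨p²⟩ separately; (Δp)² = ⟨p²⟩ − ⟨p⟩².
d/dx sin(nπx/a) = (nπ/a)·cos(nπx/a) and d²/dx² sin(nπx/a) = −(nπ/a)²·sin(nπx/a); on 0 ≤ x ≤ a, ∫sin²(nπx/a) dx = a/2 and ∫sin(nπx/a)·cos(nπx/a) dx = 0.
⟨p⟩ = 0.0000 and ⟨p²⟩ = 5.0790.
(Δp)² = 5.0790 − (0.0000)² = 5.0790.

5.08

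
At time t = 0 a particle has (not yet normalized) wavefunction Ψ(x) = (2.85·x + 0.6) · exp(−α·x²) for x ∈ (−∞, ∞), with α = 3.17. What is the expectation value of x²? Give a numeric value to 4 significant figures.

⟨x²⟩ = ∫ x²·|Ψ|² dx / ∫|Ψ|² dx (integrals over the domain).
Expand each integrand as polynomial × e^(−2αx²) and use ∫x^(2j)·e^(−2αx²) dx = (2j−1)!!/(4α)^j · √(π/(2α)), odd powers → 0; here √(π/(2α)) = 0.70393.
State is unnormalized: ∫|Ψ|² dx = 0.70434, and ∫Ψ*·x²·Ψ dx = 0.12667, so ⟨x²⟩ = 0.12667 / 0.70434.
⟨x²⟩ = 0.17984.

0.1798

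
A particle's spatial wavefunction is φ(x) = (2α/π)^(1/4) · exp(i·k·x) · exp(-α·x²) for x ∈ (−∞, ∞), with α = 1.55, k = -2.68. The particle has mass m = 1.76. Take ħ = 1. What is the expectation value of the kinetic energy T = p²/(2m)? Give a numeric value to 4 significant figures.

2.481

T = −(ħ²/2m) d²/dx², so ⟨T⟩ = −(ħ²/2m) ∫ φ*·φ'' dx; with m = 1.76.
Gaussian moments: ∫x^(2j)·e^(−2αx²) dx = (2j−1)!!/(4α)^j · √(π/(2α)), odd powers integrate to 0; here √(π/(2α)) = 1.0067. Derivatives: φ′ = (ik − 2αx)·φ, φ″ = ((ik − 2αx)² − 2α)·φ; the odd-in-x pieces drop out.
⟨T⟩ = 2.4808.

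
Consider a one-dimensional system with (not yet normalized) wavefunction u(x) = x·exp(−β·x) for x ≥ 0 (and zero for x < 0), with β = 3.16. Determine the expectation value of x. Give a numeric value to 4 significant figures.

0.4747

⟨x⟩ = ∫ x·|u|² dx / ∫|u|² dx (integrals over the domain).
Every integrand reduces to terms xʲ·e^(−2βx) on [0, ∞); use ∫₀^∞ xʲ·e^(−2βx) dx = j!/(2β)^(j+1).
State is unnormalized: ∫|u|² dx = 0.0079228, and ∫u*·x·u dx = 0.0037608, so ⟨x⟩ = 0.0037608 / 0.0079228.
⟨x⟩ = 0.47468.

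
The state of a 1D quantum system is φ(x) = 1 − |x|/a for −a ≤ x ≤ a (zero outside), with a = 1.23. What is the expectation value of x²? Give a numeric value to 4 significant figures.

⟨x²⟩ = ∫ x²·|φ|² dx / ∫|φ|² dx (integrals over the domain).
φ is even, so ∫ over [−a, a] = 2∫₀ᵃ with φ = 1 − x/a there: ∫₀ᵃ (1 − x/a)² dx = a/3, ∫₀ᵃ x²(1 − x/a)² dx = a³/30, ∫₀ᵃ x⁴(1 − x/a)² dx = a⁵/105.
State is unnormalized: ∫|φ|² dx = 0.82000, and ∫φ*·x²·φ dx = 0.12406, so ⟨x²⟩ = 0.12406 / 0.82000.
⟨x²⟩ = 0.15129.

0.1513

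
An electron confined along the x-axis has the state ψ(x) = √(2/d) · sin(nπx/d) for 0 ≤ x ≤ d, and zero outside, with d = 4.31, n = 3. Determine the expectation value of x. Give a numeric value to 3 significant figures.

⟨x⟩ = ∫ x·|ψ|² dx (integrals over the domain).
With sin²θ = (1 − cos2θ)/2 on 0 ≤ x ≤ d: ∫sin²(nπx/d) dx = d/2, ∫x·sin²(nπx/d) dx = d²/4, ∫x²·sin²(nπx/d) dx = d³·(1/6 − 1/(4n²π²)); higher powers xᵏ the same way, integrating xᵏ·cos(2nπx/d) by parts.
⟨x⟩ = 2.1550.

2.16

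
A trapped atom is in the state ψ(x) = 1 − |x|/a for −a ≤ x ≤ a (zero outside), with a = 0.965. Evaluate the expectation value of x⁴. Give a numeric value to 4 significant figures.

⟨x⁴⟩ = ∫ x⁴·|ψ|² dx / ∫|ψ|² dx (integrals over the domain).
ψ is even, so ∫ over [−a, a] = 2∫₀ᵃ with ψ = 1 − x/a there: ∫₀ᵃ (1 − x/a)² dx = a/3, ∫₀ᵃ x²(1 − x/a)² dx = a³/30, ∫₀ᵃ x⁴(1 − x/a)² dx = a⁵/105.
State is unnormalized: ∫|ψ|² dx = 0.64333, and ∫ψ*·x⁴·ψ dx = 0.015940, so ⟨x⁴⟩ = 0.015940 / 0.64333.
⟨x⁴⟩ = 0.024777.

0.02478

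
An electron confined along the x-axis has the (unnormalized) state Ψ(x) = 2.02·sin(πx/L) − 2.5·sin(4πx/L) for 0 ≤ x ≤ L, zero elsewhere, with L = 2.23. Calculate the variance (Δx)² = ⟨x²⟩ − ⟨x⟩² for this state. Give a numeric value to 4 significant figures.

Compute ⟨x⟩ and ⟨x²⟩ separately, then (Δx)² = ⟨x²⟩ − ⟨x⟩².
On 0 ≤ x ≤ L (j ≠ l): ∫sin²(jπx/L) dx = L/2, ∫sin(jπx/L)·sin(lπx/L) dx = 0; diagonal moments ∫x·sin²(jπx/L) dx = L²/4, ∫x²·sin²(jπx/L) dx = L³·(1/6 − 1/(4j²π²)); cross terms ∫x·sin(jπx/L)·sin(lπx/L) dx = 0 for j + l even and −4jlL²/(π²(j² − l²)²) for j + l odd, ∫x²·sin(jπx/L)·sin(lπx/L) dx = (−1)^(j+l)·4jlL³/(π²(j² − l²)²); higher powers the same way via product-to-sum and parts.
Normalization: ∫|Ψ|² dx = 11.518.
⟨x⟩ = 1.1464 and ⟨x²⟩ = 1.6187.
(Δx)² = 1.6187 − (1.1464)² = 0.30439.

0.3044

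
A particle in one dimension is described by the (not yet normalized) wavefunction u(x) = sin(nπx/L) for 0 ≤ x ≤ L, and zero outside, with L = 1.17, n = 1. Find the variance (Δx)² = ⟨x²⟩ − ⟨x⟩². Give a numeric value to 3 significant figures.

0.0447

Compute ⟨x⟩ and ⟨x²⟩ separately, then (Δx)² = ⟨x²⟩ − ⟨x⟩².
With sin²θ = (1 − cos2θ)/2 on 0 ≤ x ≤ L: ∫sin²(nπx/L) dx = L/2, ∫x·sin²(nπx/L) dx = L²/4, ∫x²·sin²(nπx/L) dx = L³·(1/6 − 1/(4n²π²)); higher powers xᵏ the same way, integrating xᵏ·cos(2nπx/L) by parts.
Normalization: ∫|u|² dx = 0.58500.
⟨x⟩ = 0.58500 and ⟨x²⟩ = 0.38695.
(Δx)² = 0.38695 − (0.58500)² = 0.044726.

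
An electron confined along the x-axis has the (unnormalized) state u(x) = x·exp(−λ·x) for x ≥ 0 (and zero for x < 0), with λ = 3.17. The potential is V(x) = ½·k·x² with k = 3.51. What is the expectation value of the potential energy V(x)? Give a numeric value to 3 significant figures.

0.524

⟨V⟩ = ∫ V(x)·|u|² dx / ∫|u|² dx.
Every integrand reduces to terms xʲ·e^(−2λx) on [0, ∞); use ∫₀^∞ xʲ·e^(−2λx) dx = j!/(2λ)^(j+1).
State is unnormalized: ∫|u|² dx = 0.0078481, and ∫u*·V(x)·u dx = 0.0041119, so ⟨V⟩ = 0.0041119 / 0.0078481.
⟨V⟩ = 0.52394.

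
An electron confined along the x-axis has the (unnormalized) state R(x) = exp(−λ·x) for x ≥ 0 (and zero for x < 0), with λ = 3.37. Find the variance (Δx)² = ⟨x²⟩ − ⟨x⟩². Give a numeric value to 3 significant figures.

0.0220

Compute ⟨x⟩ and ⟨x²⟩ separately, then (Δx)² = ⟨x²⟩ − ⟨x⟩².
Every integrand reduces to terms xʲ·e^(−2λx) on [0, ∞); use ∫₀^∞ xʲ·e^(−2λx) dx = j!/(2λ)^(j+1).
Normalization: ∫|R|² dx = 0.14837.
⟨x⟩ = 0.14837 and ⟨x²⟩ = 0.044026.
(Δx)² = 0.044026 − (0.14837)² = 0.022013.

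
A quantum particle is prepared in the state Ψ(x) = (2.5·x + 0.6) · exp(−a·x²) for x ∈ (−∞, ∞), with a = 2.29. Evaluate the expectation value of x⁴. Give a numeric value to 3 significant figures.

⟨x⁴⟩ = ∫ x⁴·|Ψ|² dx / ∫|Ψ|² dx (integrals over the domain).
Expand each integrand as polynomial × e^(−2ax²) and use ∫x^(2j)·e^(−2ax²) dx = (2j−1)!!/(4a)^j · √(π/(2a)), odd powers → 0; here √(π/(2a)) = 0.82821.
State is unnormalized: ∫|Ψ|² dx = 0.86326, and ∫Ψ*·x⁴·Ψ dx = 0.11169, so ⟨x⁴⟩ = 0.11169 / 0.86326.
⟨x⁴⟩ = 0.12938.

0.129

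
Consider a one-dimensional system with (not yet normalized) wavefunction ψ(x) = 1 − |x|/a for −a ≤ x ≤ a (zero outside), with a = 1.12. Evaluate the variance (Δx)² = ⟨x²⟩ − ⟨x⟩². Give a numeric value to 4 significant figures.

0.1254

Compute ⟨x⟩ and ⟨x²⟩ separately, then (Δx)² = ⟨x²⟩ − ⟨x⟩².
ψ is even, so ∫ over [−a, a] = 2∫₀ᵃ with ψ = 1 − x/a there: ∫₀ᵃ (1 − x/a)² dx = a/3, ∫₀ᵃ x²(1 − x/a)² dx = a³/30, ∫₀ᵃ x⁴(1 − x/a)² dx = a⁵/105.
Normalization: ∫|ψ|² dx = 0.74667.
⟨x⟩ = 0.0000 and ⟨x²⟩ = 0.12544.
(Δx)² = 0.12544 − (0.0000)² = 0.12544.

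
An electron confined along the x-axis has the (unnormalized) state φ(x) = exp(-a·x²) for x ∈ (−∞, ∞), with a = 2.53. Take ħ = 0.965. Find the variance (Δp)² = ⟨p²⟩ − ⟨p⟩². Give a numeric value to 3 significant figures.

2.36

Compute ⟨p⟩ and ⟨p²⟩ separately; (Δp)² = ⟨p²⟩ − ⟨p⟩².
Gaussian moments: ∫x^(2j)·e^(−2ax²) dx = (2j−1)!!/(4a)^j · √(π/(2a)), odd powers integrate to 0; here √(π/(2a)) = 0.78795. Derivatives: d/dx e^(−ax²) = −2ax·e^(−ax²), d²/dx² e^(−ax²) = (4a²x² − 2a)·e^(−ax²).
Normalization: ∫|φ|² dx = 0.78795.
⟨p⟩ = 0.0000 and ⟨p²⟩ = 2.3560.
(Δp)² = 2.3560 − (0.0000)² = 2.3560.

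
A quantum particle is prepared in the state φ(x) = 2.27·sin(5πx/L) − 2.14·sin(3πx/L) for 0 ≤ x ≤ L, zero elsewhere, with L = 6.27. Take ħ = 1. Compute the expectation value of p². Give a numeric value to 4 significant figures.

p² φ = −ħ² d²φ/dx²; ⟨p²⟩ = −ħ² ∫ φ*·φ'' dx / ∫|φ|² dx.
d²/dx² sin(jπx/L) = −(jπ/L)²·sin(jπx/L); on 0 ≤ x ≤ L, ∫sin²(jπx/L) dx = L/2 and ∫sin(jπx/L)·sin(lπx/L) dx = 0 for j ≠ l, so only diagonal terms survive in ∫|φ|² and ∫φ·φ″; ∫φ·φ′ dx = [φ²/2] between the walls = 0.
State is unnormalized: ∫|φ|² dx = 30.511, and ∫φ*·(−ħ² φ'') dx = 133.83, so ⟨p²⟩ = 133.83 / 30.511.
⟨p²⟩ = 4.3862.

4.386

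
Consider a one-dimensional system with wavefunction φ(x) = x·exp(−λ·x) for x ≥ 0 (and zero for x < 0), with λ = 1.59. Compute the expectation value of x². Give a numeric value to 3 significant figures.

1.19

⟨x²⟩ = ∫ x²·|φ|² dx / ∫|φ|² dx (integrals over the domain).
Every integrand reduces to terms xʲ·e^(−2λx) on [0, ∞); use ∫₀^∞ xʲ·e^(−2λx) dx = j!/(2λ)^(j+1).
State is unnormalized: ∫|φ|² dx = 0.062194, and ∫φ*·x²·φ dx = 0.073803, so ⟨x²⟩ = 0.073803 / 0.062194.
⟨x²⟩ = 1.1867.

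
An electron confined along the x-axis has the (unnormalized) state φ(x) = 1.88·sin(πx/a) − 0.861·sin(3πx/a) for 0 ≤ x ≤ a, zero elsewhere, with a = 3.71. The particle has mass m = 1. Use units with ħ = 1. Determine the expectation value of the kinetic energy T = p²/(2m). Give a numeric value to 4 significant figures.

0.8558

T = −(ħ²/2m) d²/dx², so ⟨T⟩ = −(ħ²/2m) ∫ φ*·φ'' dx / ∫|φ|² dx; with m = 1.
d²/dx² sin(jπx/a) = −(jπ/a)²·sin(jπx/a); on 0 ≤ x ≤ a, ∫sin²(jπx/a) dx = a/2 and ∫sin(jπx/a)·sin(lπx/a) dx = 0 for j ≠ l, so only diagonal terms survive in ∫|φ|² and ∫φ·φ″; ∫φ·φ′ dx = [φ²/2] between the walls = 0.
State is unnormalized: ∫|φ|² dx = 7.9315, and ∫φ*·(−ħ²/2m · φ'') dx = 6.7879, so ⟨T⟩ = 6.7879 / 7.9315.
⟨T⟩ = 0.85582.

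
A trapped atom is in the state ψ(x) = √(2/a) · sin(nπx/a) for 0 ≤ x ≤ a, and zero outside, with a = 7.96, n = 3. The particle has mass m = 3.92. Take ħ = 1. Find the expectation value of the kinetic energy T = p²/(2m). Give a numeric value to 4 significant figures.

T = −(ħ²/2m) d²/dx², so ⟨T⟩ = −(ħ²/2m) ∫ ψ*·ψ'' dx; with m = 3.92.
d/dx sin(nπx/a) = (nπ/a)·cos(nπx/a) and d²/dx² sin(nπx/a) = −(nπ/a)²·sin(nπx/a); on 0 ≤ x ≤ a, ∫sin²(nπx/a) dx = a/2 and ∫sin(nπx/a)·cos(nπx/a) dx = 0.
⟨T⟩ = 0.17881.

0.1788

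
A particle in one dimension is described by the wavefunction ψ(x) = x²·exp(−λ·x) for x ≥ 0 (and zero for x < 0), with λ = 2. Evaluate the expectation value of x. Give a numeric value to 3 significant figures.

⟨x⟩ = ∫ x·|ψ|² dx / ∫|ψ|² dx (integrals over the domain).
Every integrand reduces to terms xʲ·e^(−2λx) on [0, ∞); use ∫₀^∞ xʲ·e^(−2λx) dx = j!/(2λ)^(j+1).
State is unnormalized: ∫|ψ|² dx = 0.023438, and ∫ψ*·x·ψ dx = 0.029297, so ⟨x⟩ = 0.029297 / 0.023438.
⟨x⟩ = 1.2500.

1.25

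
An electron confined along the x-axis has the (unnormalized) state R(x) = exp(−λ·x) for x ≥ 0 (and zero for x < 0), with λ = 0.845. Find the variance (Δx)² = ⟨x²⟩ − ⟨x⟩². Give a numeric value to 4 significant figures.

Compute ⟨x⟩ and ⟨x²⟩ separately, then (Δx)² = ⟨x²⟩ − ⟨x⟩².
Every integrand reduces to terms xʲ·e^(−2λx) on [0, ∞); use ∫₀^∞ xʲ·e^(−2λx) dx = j!/(2λ)^(j+1).
Normalization: ∫|R|² dx = 0.59172.
⟨x⟩ = 0.59172 and ⟨x²⟩ = 0.70026.
(Δx)² = 0.70026 − (0.59172)² = 0.35013.

0.3501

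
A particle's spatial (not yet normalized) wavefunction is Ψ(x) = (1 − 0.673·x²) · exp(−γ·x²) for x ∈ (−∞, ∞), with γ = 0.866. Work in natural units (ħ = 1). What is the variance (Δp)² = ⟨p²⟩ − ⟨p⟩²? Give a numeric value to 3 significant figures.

Compute ⟨p⟩ and ⟨p²⟩ separately; (Δp)² = ⟨p²⟩ − ⟨p⟩².
Expand each integrand as polynomial × e^(−2γx²) and use ∫x^(2j)·e^(−2γx²) dx = (2j−1)!!/(4γ)^j · √(π/(2γ)), odd powers → 0; here √(π/(2γ)) = 1.3468. Differentiate with the product rule, d/dx e^(−γx²) = −2γx·e^(−γx²).
Normalization: ∫|Ψ|² dx = 0.97598.
⟨p⟩ = 0.0000 and ⟨p²⟩ = 1.9751.
(Δp)² = 1.9751 − (0.0000)² = 1.9751.

1.98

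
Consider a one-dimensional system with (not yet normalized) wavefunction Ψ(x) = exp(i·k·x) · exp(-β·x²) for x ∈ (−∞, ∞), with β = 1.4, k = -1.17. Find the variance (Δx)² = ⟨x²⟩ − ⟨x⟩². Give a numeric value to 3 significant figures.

0.179

Compute ⟨x⟩ and ⟨x²⟩ separately, then (Δx)² = ⟨x²⟩ − ⟨x⟩².
Gaussian moments: ∫x^(2j)·e^(−2βx²) dx = (2j−1)!!/(4β)^j · √(π/(2β)), odd powers integrate to 0; here √(π/(2β)) = 1.0592.
Normalization: ∫|Ψ|² dx = 1.0592.
⟨x⟩ = 0.0000 and ⟨x²⟩ = 0.17857.
(Δx)² = 0.17857 − (0.0000)² = 0.17857.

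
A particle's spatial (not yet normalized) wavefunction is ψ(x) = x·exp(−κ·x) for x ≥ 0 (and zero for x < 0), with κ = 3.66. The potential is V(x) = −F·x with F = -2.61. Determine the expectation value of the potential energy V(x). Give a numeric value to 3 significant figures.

1.07

⟨V⟩ = ∫ V(x)·|ψ|² dx / ∫|ψ|² dx.
Every integrand reduces to terms xʲ·e^(−2κx) on [0, ∞); use ∫₀^∞ xʲ·e^(−2κx) dx = j!/(2κ)^(j+1).
State is unnormalized: ∫|ψ|² dx = 0.0050991, and ∫ψ*·V(x)·ψ dx = 0.0054544, so ⟨V⟩ = 0.0054544 / 0.0050991.
⟨V⟩ = 1.0697.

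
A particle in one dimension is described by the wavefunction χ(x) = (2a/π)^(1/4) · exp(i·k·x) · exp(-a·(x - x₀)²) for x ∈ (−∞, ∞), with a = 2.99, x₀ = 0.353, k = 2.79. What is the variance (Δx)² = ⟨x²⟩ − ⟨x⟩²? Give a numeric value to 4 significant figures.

Compute ⟨x⟩ and ⟨x²⟩ separately, then (Δx)² = ⟨x²⟩ − ⟨x⟩².
Gaussian moments (u = x − x₀): ∫u^(2j)·e^(−2au²) du = (2j−1)!!/(4a)^j · √(π/(2a)), odd powers integrate to 0; here √(π/(2a)) = 0.72481.
⟨x⟩ = 0.35300 and ⟨x²⟩ = 0.20822.
(Δx)² = 0.20822 − (0.35300)² = 0.083612.

0.08361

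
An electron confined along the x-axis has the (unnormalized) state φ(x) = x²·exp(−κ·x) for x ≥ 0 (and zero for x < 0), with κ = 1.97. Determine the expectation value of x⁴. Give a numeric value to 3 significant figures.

⟨x⁴⟩ = ∫ x⁴·|φ|² dx / ∫|φ|² dx (integrals over the domain).
Every integrand reduces to terms xʲ·e^(−2κx) on [0, ∞); use ∫₀^∞ xʲ·e^(−2κx) dx = j!/(2κ)^(j+1).
State is unnormalized: ∫|φ|² dx = 0.025277, and ∫φ*·x⁴·φ dx = 0.17622, so ⟨x⁴⟩ = 0.17622 / 0.025277.
⟨x⁴⟩ = 6.9715.

6.97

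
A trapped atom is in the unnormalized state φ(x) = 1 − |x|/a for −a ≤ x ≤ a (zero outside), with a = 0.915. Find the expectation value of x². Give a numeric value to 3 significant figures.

0.0837

⟨x²⟩ = ∫ x²·|φ|² dx / ∫|φ|² dx (integrals over the domain).
φ is even, so ∫ over [−a, a] = 2∫₀ᵃ with φ = 1 − x/a there: ∫₀ᵃ (1 − x/a)² dx = a/3, ∫₀ᵃ x²(1 − x/a)² dx = a³/30, ∫₀ᵃ x⁴(1 − x/a)² dx = a⁵/105.
State is unnormalized: ∫|φ|² dx = 0.61000, and ∫φ*·x²·φ dx = 0.051071, so ⟨x²⟩ = 0.051071 / 0.61000.
⟨x²⟩ = 0.083723.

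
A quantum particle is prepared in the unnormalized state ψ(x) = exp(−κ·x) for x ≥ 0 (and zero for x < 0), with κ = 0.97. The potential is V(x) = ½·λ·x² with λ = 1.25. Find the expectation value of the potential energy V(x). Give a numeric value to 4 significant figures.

0.3321

⟨V⟩ = ∫ V(x)·|ψ|² dx / ∫|ψ|² dx.
Every integrand reduces to terms xʲ·e^(−2κx) on [0, ∞); use ∫₀^∞ xʲ·e^(−2κx) dx = j!/(2κ)^(j+1).
State is unnormalized: ∫|ψ|² dx = 0.51546, and ∫ψ*·V(x)·ψ dx = 0.17120, so ⟨V⟩ = 0.17120 / 0.51546.
⟨V⟩ = 0.33213.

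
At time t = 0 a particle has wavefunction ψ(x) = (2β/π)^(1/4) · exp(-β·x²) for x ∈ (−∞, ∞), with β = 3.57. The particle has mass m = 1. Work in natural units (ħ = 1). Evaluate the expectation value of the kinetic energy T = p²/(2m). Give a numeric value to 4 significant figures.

1.785

T = −(ħ²/2m) d²/dx², so ⟨T⟩ = −(ħ²/2m) ∫ ψ*·ψ'' dx; with m = 1.
Gaussian moments: ∫x^(2j)·e^(−2βx²) dx = (2j−1)!!/(4β)^j · √(π/(2β)), odd powers integrate to 0; here √(π/(2β)) = 0.66332. Derivatives: d/dx e^(−βx²) = −2βx·e^(−βx²), d²/dx² e^(−βx²) = (4β²x² − 2β)·e^(−βx²).
⟨T⟩ = 1.7850.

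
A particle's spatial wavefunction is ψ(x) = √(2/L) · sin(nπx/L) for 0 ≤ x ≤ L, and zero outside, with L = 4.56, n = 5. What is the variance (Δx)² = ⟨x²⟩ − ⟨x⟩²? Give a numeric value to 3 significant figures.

Compute ⟨x⟩ and ⟨x²⟩ separately, then (Δx)² = ⟨x²⟩ − ⟨x⟩².
With sin²θ = (1 − cos2θ)/2 on 0 ≤ x ≤ L: ∫sin²(nπx/L) dx = L/2, ∫x·sin²(nπx/L) dx = L²/4, ∫x²·sin²(nπx/L) dx = L³·(1/6 − 1/(4n²π²)); higher powers xᵏ the same way, integrating xᵏ·cos(2nπx/L) by parts.
⟨x⟩ = 2.2800 and ⟨x²⟩ = 6.8891.
(Δx)² = 6.8891 − (2.2800)² = 1.6907.

1.69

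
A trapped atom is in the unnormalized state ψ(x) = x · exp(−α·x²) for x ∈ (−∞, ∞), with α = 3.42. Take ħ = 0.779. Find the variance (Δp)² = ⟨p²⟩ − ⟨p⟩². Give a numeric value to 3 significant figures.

Compute ⟨p⟩ and ⟨p²⟩ separately; (Δp)² = ⟨p²⟩ − ⟨p⟩².
Expand each integrand as polynomial × e^(−2αx²) and use ∫x^(2j)·e^(−2αx²) dx = (2j−1)!!/(4α)^j · √(π/(2α)), odd powers → 0; here √(π/(2α)) = 0.67771. Differentiate with the product rule, d/dx e^(−αx²) = −2αx·e^(−αx²).
Normalization: ∫|ψ|² dx = 0.049541.
⟨p⟩ = 0.0000 and ⟨p²⟩ = 6.2262.
(Δp)² = 6.2262 − (0.0000)² = 6.2262.

6.23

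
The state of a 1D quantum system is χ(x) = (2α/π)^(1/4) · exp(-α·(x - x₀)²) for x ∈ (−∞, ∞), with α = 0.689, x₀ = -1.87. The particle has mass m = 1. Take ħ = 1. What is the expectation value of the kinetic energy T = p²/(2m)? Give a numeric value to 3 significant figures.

T = −(ħ²/2m) d²/dx², so ⟨T⟩ = −(ħ²/2m) ∫ χ*·χ'' dx; with m = 1.
Gaussian moments (u = x − x₀): ∫u^(2j)·e^(−2αu²) du = (2j−1)!!/(4α)^j · √(π/(2α)), odd powers integrate to 0; here √(π/(2α)) = 1.5099. Derivatives: d/dx e^(−αu²) = −2αu·e^(−αu²), d²/dx² e^(−αu²) = (4α²u² − 2α)·e^(−αu²).
⟨T⟩ = 0.34450.

0.345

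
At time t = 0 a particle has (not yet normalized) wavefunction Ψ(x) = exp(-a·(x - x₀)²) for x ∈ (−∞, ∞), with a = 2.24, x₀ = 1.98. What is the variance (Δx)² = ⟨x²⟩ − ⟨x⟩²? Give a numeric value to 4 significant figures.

0.1116

Compute ⟨x⟩ and ⟨x²⟩ separately, then (Δx)² = ⟨x²⟩ − ⟨x⟩².
Gaussian moments (u = x − x₀): ∫u^(2j)·e^(−2au²) du = (2j−1)!!/(4a)^j · √(π/(2a)), odd powers integrate to 0; here √(π/(2a)) = 0.83741.
Normalization: ∫|Ψ|² dx = 0.83741.
⟨x⟩ = 1.9800 and ⟨x²⟩ = 4.0320.
(Δx)² = 4.0320 − (1.9800)² = 0.11161.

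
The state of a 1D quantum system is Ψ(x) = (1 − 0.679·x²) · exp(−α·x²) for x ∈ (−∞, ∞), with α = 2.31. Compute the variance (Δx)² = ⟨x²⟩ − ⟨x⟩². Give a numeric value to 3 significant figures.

Compute ⟨x⟩ and ⟨x²⟩ separately, then (Δx)² = ⟨x²⟩ − ⟨x⟩².
Expand each integrand as polynomial × e^(−2αx²) and use ∫x^(2j)·e^(−2αx²) dx = (2j−1)!!/(4α)^j · √(π/(2α)), odd powers → 0; here √(π/(2α)) = 0.82462.
Normalization: ∫|Ψ|² dx = 0.71678.
⟨x⟩ = 0.0000 and ⟨x²⟩ = 0.079696.
(Δx)² = 0.079696 − (0.0000)² = 0.079696.

0.0797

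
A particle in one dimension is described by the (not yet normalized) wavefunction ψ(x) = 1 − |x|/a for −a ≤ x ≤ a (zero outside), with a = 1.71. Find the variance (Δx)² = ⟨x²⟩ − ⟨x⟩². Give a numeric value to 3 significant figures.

0.292

Compute ⟨x⟩ and ⟨x²⟩ separately, then (Δx)² = ⟨x²⟩ − ⟨x⟩².
ψ is even, so ∫ over [−a, a] = 2∫₀ᵃ with ψ = 1 − x/a there: ∫₀ᵃ (1 − x/a)² dx = a/3, ∫₀ᵃ x²(1 − x/a)² dx = a³/30, ∫₀ᵃ x⁴(1 − x/a)² dx = a⁵/105.
Normalization: ∫|ψ|² dx = 1.1400.
⟨x⟩ = 0.0000 and ⟨x²⟩ = 0.29241.
(Δx)² = 0.29241 − (0.0000)² = 0.29241.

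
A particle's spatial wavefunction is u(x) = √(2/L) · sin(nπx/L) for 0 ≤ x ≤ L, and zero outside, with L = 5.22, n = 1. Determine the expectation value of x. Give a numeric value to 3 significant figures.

2.61

⟨x⟩ = ∫ x·|u|² dx (integrals over the domain).
With sin²θ = (1 − cos2θ)/2 on 0 ≤ x ≤ L: ∫sin²(nπx/L) dx = L/2, ∫x·sin²(nπx/L) dx = L²/4, ∫x²·sin²(nπx/L) dx = L³·(1/6 − 1/(4n²π²)); higher powers xᵏ the same way, integrating xᵏ·cos(2nπx/L) by parts.
⟨x⟩ = 2.6100.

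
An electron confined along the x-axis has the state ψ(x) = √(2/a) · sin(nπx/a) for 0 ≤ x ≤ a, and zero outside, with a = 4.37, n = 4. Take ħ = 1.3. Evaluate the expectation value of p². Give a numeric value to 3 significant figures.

14.0

p² ψ = −ħ² d²ψ/dx²; ⟨p²⟩ = −ħ² ∫ ψ*·ψ'' dx.
d/dx sin(nπx/a) = (nπ/a)·cos(nπx/a) and d²/dx² sin(nπx/a) = −(nπ/a)²·sin(nπx/a); on 0 ≤ x ≤ a, ∫sin²(nπx/a) dx = a/2 and ∫sin(nπx/a)·cos(nπx/a) dx = 0.
⟨p²⟩ = 13.975.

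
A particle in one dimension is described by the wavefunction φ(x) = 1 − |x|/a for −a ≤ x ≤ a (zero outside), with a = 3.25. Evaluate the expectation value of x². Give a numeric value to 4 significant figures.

⟨x²⟩ = ∫ x²·|φ|² dx / ∫|φ|² dx (integrals over the domain).
φ is even, so ∫ over [−a, a] = 2∫₀ᵃ with φ = 1 − x/a there: ∫₀ᵃ (1 − x/a)² dx = a/3, ∫₀ᵃ x²(1 − x/a)² dx = a³/30, ∫₀ᵃ x⁴(1 − x/a)² dx = a⁵/105.
State is unnormalized: ∫|φ|² dx = 2.1667, and ∫φ*·x²·φ dx = 2.2885, so ⟨x²⟩ = 2.2885 / 2.1667.
⟨x²⟩ = 1.0563.

1.056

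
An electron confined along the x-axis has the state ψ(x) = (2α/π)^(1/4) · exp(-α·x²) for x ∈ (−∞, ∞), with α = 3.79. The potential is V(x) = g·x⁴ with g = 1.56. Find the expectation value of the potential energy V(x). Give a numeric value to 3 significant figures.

⟨V⟩ = ∫ V(x)·|ψ|² dx.
Gaussian moments: ∫x^(2j)·e^(−2αx²) dx = (2j−1)!!/(4α)^j · √(π/(2α)), odd powers integrate to 0; here √(π/(2α)) = 0.64378.
⟨V⟩ = 0.020363.

0.0204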